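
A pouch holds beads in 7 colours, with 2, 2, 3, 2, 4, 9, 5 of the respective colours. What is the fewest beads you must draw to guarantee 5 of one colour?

In the worst case you take as many as possible of each colour without reaching 5: 2 + 2 + 3 + 2 + 4 + 4 + 4 = 21.
The next one must give 5 of some colour, so 21 + 1 = 22.

22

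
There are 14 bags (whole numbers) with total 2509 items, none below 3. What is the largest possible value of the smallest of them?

179

The average is 2509/14 < 180, so some value is ≤ 179.
Equality holds with 11 values of 179 and 3 values of 180.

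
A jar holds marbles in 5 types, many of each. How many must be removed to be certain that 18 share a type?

In the worst case you draw 17 of each of the 5 types: 5 × 17 = 85.
One more forces 18 of some type, so 85 + 1 = 86.

86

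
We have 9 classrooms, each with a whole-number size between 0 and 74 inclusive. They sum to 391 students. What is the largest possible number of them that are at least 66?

5

Suppose k of them are at least 66. Those contribute at least 66 each and the other 9 − k at least 0 each.
So the total is at least 66k + 0(9 − k) = 0 + 66k. This must be ≤ 391, giving k ≤ 5.
k = 5 is achieved by 5 values at 66 and 4 at 0, total 330; add 61 to one value (staying below 66) to reach 391.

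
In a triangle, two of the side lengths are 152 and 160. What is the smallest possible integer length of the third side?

The third side must exceed |152 − 160| = 8.
The smallest integer above 8 is 9.

9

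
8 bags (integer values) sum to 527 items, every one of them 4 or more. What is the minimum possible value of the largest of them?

The 8 values sum to 527, so their maximum is at least ⌈527/8⌉ = 66.
Taking 1 copy of 65 and 7 copies of 66 gives exactly 527, so 66 is attained.

66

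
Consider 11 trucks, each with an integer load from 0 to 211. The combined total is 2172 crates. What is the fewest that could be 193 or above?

Each value short of 193 is at most 192, costing at least 211 − 192 = 19 against the maximum total of 2321.
We can afford to lose at most 2321 − 2172 = 149, so at most ⌊149/19⌋ = 7 fall short, and at least 4 are ≥ 193.
Exactly 4 works: 4 values at 211 and 7 at 192 total 2188; lower one of the high values by 16 (still ≥ 193) to hit 2172.

4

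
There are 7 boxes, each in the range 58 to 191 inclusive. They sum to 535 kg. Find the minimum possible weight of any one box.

Minimizing one value means maximizing the remaining 6.
The other 6 can take up 6 × 191 = 1146 ≥ 535 − 58, so one box can sit at its floor of 58.
Achievable: one at 58 and the other 6 totalling 477, which fits since 6 × 58 ≤ 477 ≤ 6 × 191.

58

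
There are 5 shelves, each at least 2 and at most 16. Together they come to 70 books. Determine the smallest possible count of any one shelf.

To make one shelf as small as possible, make the other 4 as large as possible.
The other 4 contribute at most 4 × 16 = 64, leaving at least 70 − 64 = 6.
Since 6 ≥ 2, this is achievable: one at 6 and 4 at 16.

6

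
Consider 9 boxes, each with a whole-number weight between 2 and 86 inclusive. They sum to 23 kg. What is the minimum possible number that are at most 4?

Let j be the number exceeding 4. Then the total is ≥ 5·j + 2·(9 − j) = 18 + 3j.
So 3j ≤ 5 and j ≤ 1; hence at least 9 − 1 = 8 are ≤ 4.
Exactly 8 works: 8 values at 2 and 1 at 5 total 21; raise one of the low values by 2 (still ≤ 4) to hit 23.

8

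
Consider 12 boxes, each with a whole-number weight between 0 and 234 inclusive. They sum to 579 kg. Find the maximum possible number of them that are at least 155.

If k of the values are ≥ 155, the total is ≥ 155k + 0(12 − k).
Setting 155k + 0(12 − k) ≤ 579 gives 155k ≤ 579, so k ≤ 3.
k = 3 is achieved by 3 values at 155 and 9 at 0, total 465; add 114 to one value (staying below 155) to reach 579.

3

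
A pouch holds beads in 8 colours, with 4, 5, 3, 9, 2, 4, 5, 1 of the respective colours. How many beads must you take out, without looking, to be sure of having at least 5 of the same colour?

In the worst case you take as many as possible of each colour without reaching 5: 4 + 4 + 3 + 4 + 2 + 4 + 4 + 1 = 26.
The next one must give 5 of some colour, so 26 + 1 = 27.

27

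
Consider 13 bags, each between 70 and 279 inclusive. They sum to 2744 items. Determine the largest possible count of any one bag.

279

To make one bag as large as possible, make the other 12 as small as possible.
The other 12 contribute at least 12 × 70 = 840, leaving at most 2744 − 840 = 1904.
But each bag is capped at 279, so the maximum is 279.
Achievable: one at 279 and the other 12 totalling 2465, which fits since 12 × 70 ≤ 2465 ≤ 12 × 279.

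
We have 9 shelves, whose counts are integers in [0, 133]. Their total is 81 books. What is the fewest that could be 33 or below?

If only k of them are at most 33, the other 9 − k are at least 34, so the total is at least (9 − k)·34 + k·0.
This is ≤ 81, so (9 − k)·34 + 0k ≤ 81, which gives k ≥ 7.
Exactly 7 works: 7 values at 0 and 2 at 34 total 68; raise one of the low values by 13 (still ≤ 33) to hit 81.

7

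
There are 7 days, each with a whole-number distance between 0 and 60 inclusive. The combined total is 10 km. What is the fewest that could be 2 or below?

4

Each value above 2 is at least 3, contributing at least 3 − 0 = 3 above the floor 0.
The sum exceeds the floor total 0 by 10, so at most ⌊10/3⌋ = 3 exceed 2, and at least 4 are ≤ 2.
Exactly 4 works: 4 values at 0 and 3 at 3 total 9; raise one of the low values by 1 (still ≤ 2) to hit 10.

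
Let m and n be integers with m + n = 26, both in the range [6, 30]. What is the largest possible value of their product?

169

With m + n fixed, mn peaks when the two are closest together.
Taking m = 13 and n = 13 (both in [6, 30]) gives mn = 169.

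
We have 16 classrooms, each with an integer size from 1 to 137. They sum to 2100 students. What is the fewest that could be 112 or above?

13

If only k of them are at least 112, the other 16 − k are at most 111, so the total is at most k·137 + (16 − k)·111.
This must reach 2100, so k·137 + (16 − k)·111 ≥ 2100, giving k ≥ 13.
Exactly 13 works: 13 values at 137 and 3 at 111 total 2114; lower one of the high values by 14 (still ≥ 112) to hit 2100.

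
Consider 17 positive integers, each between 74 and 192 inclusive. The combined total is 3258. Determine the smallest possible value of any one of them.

186

To make one integer as small as possible, make the other 16 as large as possible.
The other 16 contribute at most 16 × 192 = 3072, leaving at least 3258 − 3072 = 186.
Since 186 ≥ 74, this is achievable: one at 186 and 16 at 192.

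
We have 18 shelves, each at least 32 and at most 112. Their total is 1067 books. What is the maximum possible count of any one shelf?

To make one shelf as large as possible, make the other 17 as small as possible.
The other 17 contribute at least 17 × 32 = 544, leaving at most 1067 − 544 = 523.
But each shelf is capped at 112, so the maximum is 112.
Achievable: one at 112 and the other 17 totalling 955, which fits since 17 × 32 ≤ 955 ≤ 17 × 112.

112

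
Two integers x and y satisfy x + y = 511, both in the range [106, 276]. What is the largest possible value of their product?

For a fixed sum, the product xy is largest when x and y are as close as possible.
Taking x = 255 and y = 256 (both in [106, 276]) gives xy = 65280.

65280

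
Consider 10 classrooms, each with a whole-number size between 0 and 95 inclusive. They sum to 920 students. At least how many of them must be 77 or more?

9

If only k of them are at least 77, the other 10 − k are at most 76, so the total is at most k·95 + (10 − k)·76.
This must reach 920, so k·95 + (10 − k)·76 ≥ 920, giving k ≥ 9.
Exactly 9 works: 9 values at 95 and 1 at 76 total 931; lower one of the high values by 11 (still ≥ 77) to hit 920.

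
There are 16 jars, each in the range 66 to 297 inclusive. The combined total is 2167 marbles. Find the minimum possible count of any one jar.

Minimizing one value means maximizing the remaining 15.
The other 15 can take up 15 × 297 = 4455 ≥ 2167 − 66, so one jar can sit at its floor of 66.
Achievable: one at 66 and the other 15 totalling 2101, which fits since 15 × 66 ≤ 2101 ≤ 15 × 297.

66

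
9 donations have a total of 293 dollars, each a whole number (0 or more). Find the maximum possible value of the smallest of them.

If every one of the 9 were at least 33, the total would be at least 9 × 33 = 297 > 293.
Equality holds with 4 values of 32 and 5 values of 33.

32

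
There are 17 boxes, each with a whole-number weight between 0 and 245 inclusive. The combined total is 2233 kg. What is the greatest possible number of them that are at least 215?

10

If k of the values are ≥ 215, the total is ≥ 215k + 0(17 − k).
Setting 215k + 0(17 − k) ≤ 2233 gives 215k ≤ 2233, so k ≤ 10.
k = 10 is achieved by 10 values at 215 and 7 at 0, total 2150; add 83 to one value (staying below 215) to reach 2233.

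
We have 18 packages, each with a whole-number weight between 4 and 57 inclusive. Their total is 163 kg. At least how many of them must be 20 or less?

Let j be the number exceeding 20. Then the total is ≥ 21·j + 4·(18 − j) = 72 + 17j.
So 17j ≤ 91 and j ≤ 5; hence at least 18 − 5 = 13 are ≤ 20.
Exactly 13 works: 13 values at 4 and 5 at 21 total 157; raise one of the low values by 6 (still ≤ 20) to hit 163.

13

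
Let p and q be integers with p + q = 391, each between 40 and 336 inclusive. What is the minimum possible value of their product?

For a fixed sum, pq is smallest when p and q are as far apart as possible.
At the endpoint p = 55, q = 391 − 55 = 336, so pq = 55 × 336 = 18480.

18480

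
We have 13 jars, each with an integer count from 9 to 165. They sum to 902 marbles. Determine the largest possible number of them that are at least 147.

5

Suppose k of them are at least 147. Those contribute at least 147 each and the other 13 − k at least 9 each.
So the total is at least 147k + 9(13 − k) = 117 + 138k. This must be ≤ 902, giving k ≤ 5.
k = 5 is achieved by 5 values at 147 and 8 at 9, total 807; add 95 to one value (staying below 147) to reach 902.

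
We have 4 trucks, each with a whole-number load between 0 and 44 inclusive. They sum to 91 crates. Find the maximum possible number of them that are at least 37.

If k of the values are ≥ 37, the total is ≥ 37k + 0(4 − k).
Setting 37k + 0(4 − k) ≤ 91 gives 37k ≤ 91, so k ≤ 2.
k = 2 is achieved by 2 values at 37 and 2 at 0, total 74; add 17 to one value (staying below 37) to reach 91.

2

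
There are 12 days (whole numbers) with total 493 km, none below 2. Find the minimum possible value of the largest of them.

The average is 493/12 > 41, so not all 12 can be 41 or less; the largest is ≥ 42.
Achievable: 1 of them at 42 and 11 at 41 total 493.

42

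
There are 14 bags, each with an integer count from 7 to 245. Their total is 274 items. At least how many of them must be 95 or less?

13

Each value above 95 is at least 96, contributing at least 96 − 7 = 89 above the floor 7.
The sum exceeds the floor total 98 by 176, so at most ⌊176/89⌋ = 1 exceed 95, and at least 13 are ≤ 95.
Exactly 13 works: 13 values at 7 and 1 at 96 total 187; raise one of the low values by 87 (still ≤ 95) to hit 274.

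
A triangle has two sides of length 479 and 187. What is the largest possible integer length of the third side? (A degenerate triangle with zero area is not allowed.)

665

The third side must be less than 479 + 187 = 666.
The largest integer below 666 is 665.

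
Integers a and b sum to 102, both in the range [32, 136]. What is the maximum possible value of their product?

ab = a(102 − a) is maximized when a is as near 102/2 as the bounds allow.
Taking a = 51 and b = 51 (both in [32, 136]) gives ab = 2601.

2601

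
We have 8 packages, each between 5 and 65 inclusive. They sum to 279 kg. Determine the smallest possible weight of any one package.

5

Minimizing one value means maximizing the remaining 7.
The other 7 can take up 7 × 65 = 455 ≥ 279 − 5, so one package can sit at its floor of 5.
Achievable: one at 5 and the other 7 totalling 274, which fits since 7 × 5 ≤ 274 ≤ 7 × 65.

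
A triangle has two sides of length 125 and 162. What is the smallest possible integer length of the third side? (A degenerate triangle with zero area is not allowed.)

38

The third side must exceed |125 − 162| = 37.
The smallest integer above 37 is 38.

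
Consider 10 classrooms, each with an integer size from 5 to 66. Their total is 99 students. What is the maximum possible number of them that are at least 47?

If k of the values are ≥ 47, the total is ≥ 47k + 5(10 − k).
Setting 47k + 5(10 − k) ≤ 99 gives 42k ≤ 49, so k ≤ 1.
k = 1 is achieved by 1 value at 47 and 9 at 5, total 92; add 7 to one value (staying below 47) to reach 99.

1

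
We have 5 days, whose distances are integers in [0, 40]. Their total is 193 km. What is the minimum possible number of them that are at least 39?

2

If only k of them are at least 39, the other 5 − k are at most 38, so the total is at most k·40 + (5 − k)·38.
This must reach 193, so k·40 + (5 − k)·38 ≥ 193, giving k ≥ 2.
Exactly 2 works: 2 values at 40 and 3 at 38 total 194; lower one of the high values by 1 (still ≥ 39) to hit 193.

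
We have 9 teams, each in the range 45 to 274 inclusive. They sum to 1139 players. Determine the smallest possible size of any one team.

To make one team as small as possible, make the other 8 as large as possible.
The other 8 can take up 8 × 274 = 2192 ≥ 1139 − 45, so one team can sit at its floor of 45.
Achievable: one at 45 and the other 8 totalling 1094, which fits since 8 × 45 ≤ 1094 ≤ 8 × 274.

45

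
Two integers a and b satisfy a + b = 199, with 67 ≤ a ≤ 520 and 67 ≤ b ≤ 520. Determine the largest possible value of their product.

With a + b fixed, ab peaks when the two are closest together.
Taking a = 99 and b = 100 (both in [67, 520]) gives ab = 9900.

9900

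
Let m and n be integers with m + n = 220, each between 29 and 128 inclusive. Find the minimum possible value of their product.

For a fixed sum, mn is smallest when m and n are as far apart as possible.
At the endpoint m = 92, n = 220 − 92 = 128, so mn = 92 × 128 = 11776.

11776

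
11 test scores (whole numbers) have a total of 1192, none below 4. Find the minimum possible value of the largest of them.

Some value must be at least ⌈1192/11⌉ = 109, since 11 × 108 = 1188 < 1192.
Taking 7 copies of 108 and 4 copies of 109 gives exactly 1192, so 109 is attained.

109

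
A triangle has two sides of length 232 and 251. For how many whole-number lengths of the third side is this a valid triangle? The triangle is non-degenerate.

463

The triangle inequality gives |232 − 251| < c < 232 + 251, i.e. 19 < c < 483.
So c can be any integer from 20 to 482: 463 values.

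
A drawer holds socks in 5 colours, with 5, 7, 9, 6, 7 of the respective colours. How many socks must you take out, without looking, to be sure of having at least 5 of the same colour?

In the worst case you take as many as possible of each colour without reaching 5: 4 + 4 + 4 + 4 + 4 = 20.
The next one must give 5 of some colour, so 20 + 1 = 21.

21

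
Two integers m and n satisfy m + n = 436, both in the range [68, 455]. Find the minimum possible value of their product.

25024

For a fixed sum, mn is smallest when m and n are as far apart as possible.
At the endpoint m = 68, n = 436 − 68 = 368, so mn = 68 × 368 = 25024.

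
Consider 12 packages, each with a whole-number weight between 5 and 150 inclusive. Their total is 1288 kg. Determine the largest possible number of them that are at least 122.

Suppose k of them are at least 122. Those contribute at least 122 each and the other 12 − k at least 5 each.
So the total is at least 122k + 5(12 − k) = 60 + 117k. This must be ≤ 1288, giving k ≤ 10.
k = 10 is achieved by 10 values at 122 and 2 at 5, total 1230; add 58 to one value (staying below 122) to reach 1288.

10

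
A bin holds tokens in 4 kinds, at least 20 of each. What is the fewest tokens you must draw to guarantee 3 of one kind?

You could draw 2 of every kind without reaching 3 of any — 8 in all.
One more forces 3 of some kind, so 8 + 1 = 9.

9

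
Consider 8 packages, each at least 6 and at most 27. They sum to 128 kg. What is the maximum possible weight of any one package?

To make one package as large as possible, make the other 7 as small as possible.
The other 7 contribute at least 7 × 6 = 42, leaving at most 128 − 42 = 86.
But each package is capped at 27, so the maximum is 27.
Achievable: one at 27 and the other 7 totalling 101, which fits since 7 × 6 ≤ 101 ≤ 7 × 27.

27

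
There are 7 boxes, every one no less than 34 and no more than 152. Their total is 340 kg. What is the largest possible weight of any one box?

136

Maximizing one value means minimizing the remaining 6.
The other 6 contribute at least 6 × 34 = 204, leaving at most 340 − 204 = 136.
Since 136 ≤ 152, this is achievable: one at 136 and 6 at 34.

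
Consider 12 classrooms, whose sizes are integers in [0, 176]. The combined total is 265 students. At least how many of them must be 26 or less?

3

If only k of them are at most 26, the other 12 − k are at least 27, so the total is at least (12 − k)·27 + k·0.
This is ≤ 265, so (12 − k)·27 + 0k ≤ 265, which gives k ≥ 3.
Exactly 3 works: 3 values at 0 and 9 at 27 total 243; raise one of the low values by 22 (still ≤ 26) to hit 265.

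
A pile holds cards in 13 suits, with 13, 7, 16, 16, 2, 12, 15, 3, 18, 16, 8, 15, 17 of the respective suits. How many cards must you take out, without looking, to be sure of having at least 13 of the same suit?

In the worst case you take as many as possible of each suit without reaching 13: 12 + 7 + 12 + 12 + 2 + 12 + 12 + 3 + 12 + 12 + 8 + 12 + 12 = 128.
The next one must give 13 of some suit, so 128 + 1 = 129.

129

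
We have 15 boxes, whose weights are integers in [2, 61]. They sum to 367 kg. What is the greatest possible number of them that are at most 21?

13

Suppose k of them are at most 21. Those contribute at most 21 each and the rest at most 61 each.
So the total is at most 21k + 61(15 − k) = 915 − 40k. This must still be ≥ 367, so k ≤ 13.
k = 13 is achieved by 13 values at 21 and 2 at 61, total 395; lower one of the 61's by 28 (still > 21) to reach 367.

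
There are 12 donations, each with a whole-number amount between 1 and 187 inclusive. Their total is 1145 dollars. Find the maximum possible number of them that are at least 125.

9

With k values at 125 or above and the rest at least 1, the sum is at least 12 + 124k.
Since the sum is 1145, we need 124k ≤ 1133, i.e. k ≤ 9.
k = 9 is achieved by 9 values at 125 and 3 at 1, total 1128; add 17 to one value (staying below 125) to reach 1145.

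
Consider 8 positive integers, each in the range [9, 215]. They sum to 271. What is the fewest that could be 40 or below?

2

Each value above 40 is at least 41, contributing at least 41 − 9 = 32 above the floor 9.
The sum exceeds the floor total 72 by 199, so at most ⌊199/32⌋ = 6 exceed 40, and at least 2 are ≤ 40.
Exactly 2 works: 2 values at 9 and 6 at 41 total 264; raise one of the low values by 7 (still ≤ 40) to hit 271.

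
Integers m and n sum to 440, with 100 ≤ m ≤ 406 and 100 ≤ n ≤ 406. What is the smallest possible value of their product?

34000

Since m + n is fixed, pushing one of them to its bound minimizes the product.
The extreme feasible split is m = 100, n = 340, giving mn = 34000.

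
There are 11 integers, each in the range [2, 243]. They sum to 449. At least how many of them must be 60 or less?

4

If only k of them are at most 60, the other 11 − k are at least 61, so the total is at least (11 − k)·61 + k·2.
This is ≤ 449, so (11 − k)·61 + 2k ≤ 449, which gives k ≥ 4.
Exactly 4 works: 4 values at 2 and 7 at 61 total 435; raise one of the low values by 14 (still ≤ 60) to hit 449.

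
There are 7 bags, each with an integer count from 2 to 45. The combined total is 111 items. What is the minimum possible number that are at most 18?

Let j be the number exceeding 18. Then the total is ≥ 19·j + 2·(7 − j) = 14 + 17j.
So 17j ≤ 97 and j ≤ 5; hence at least 7 − 5 = 2 are ≤ 18.
Exactly 2 works: 2 values at 2 and 5 at 19 total 99; raise one of the low values by 12 (still ≤ 18) to hit 111.

2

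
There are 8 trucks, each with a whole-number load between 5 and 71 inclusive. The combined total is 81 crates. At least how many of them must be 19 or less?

6

Let j be the number exceeding 19. Then the total is ≥ 20·j + 5·(8 − j) = 40 + 15j.
So 15j ≤ 41 and j ≤ 2; hence at least 8 − 2 = 6 are ≤ 19.
Exactly 6 works: 6 values at 5 and 2 at 20 total 70; raise one of the low values by 11 (still ≤ 19) to hit 81.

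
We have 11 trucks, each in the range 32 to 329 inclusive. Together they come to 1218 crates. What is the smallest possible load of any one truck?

Minimizing one value means maximizing the remaining 10.
The other 10 can take up 10 × 329 = 3290 ≥ 1218 − 32, so one truck can sit at its floor of 32.
Achievable: one at 32 and the other 10 totalling 1186, which fits since 10 × 32 ≤ 1186 ≤ 10 × 329.

32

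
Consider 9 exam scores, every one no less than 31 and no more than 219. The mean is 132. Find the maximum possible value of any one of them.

219

To make one score as large as possible, make the other 8 as small as possible.
The total is 9 × 132 = 1188.
The other 8 contribute at least 8 × 31 = 248, leaving at most 1188 − 248 = 940.
But each score is capped at 219, so the maximum is 219.
Achievable: one at 219 and the other 8 totalling 969, which fits since 8 × 31 ≤ 969 ≤ 8 × 219.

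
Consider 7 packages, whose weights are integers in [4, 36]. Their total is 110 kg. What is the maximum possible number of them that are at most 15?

Each value at 15 or below falls at least 36 − 15 = 21 short of the ceiling 36.
The ceiling total is 7 × 36 = 252, and we need 110, so at most ⌊(252 − 110)/21⌋ = 6 can be that low.
k = 6 is achieved by 6 values at 15 and 1 at 36, total 126; lower one of the 36's by 16 (still > 15) to reach 110.

6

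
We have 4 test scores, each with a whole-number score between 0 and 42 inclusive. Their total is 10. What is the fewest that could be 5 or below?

Let j be the number exceeding 5. Then the total is ≥ 6·j + 0·(4 − j) = 0 + 6j.
So 6j ≤ 10 and j ≤ 1; hence at least 4 − 1 = 3 are ≤ 5.
Exactly 3 works: 3 values at 0 and 1 at 6 total 6; raise one of the low values by 4 (still ≤ 5) to hit 10.

3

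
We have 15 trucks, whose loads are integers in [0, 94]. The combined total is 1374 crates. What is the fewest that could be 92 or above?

If only k of them are at least 92, the other 15 − k are at most 91, so the total is at most k·94 + (15 − k)·91.
This must reach 1374, so k·94 + (15 − k)·91 ≥ 1374, giving k ≥ 3.
Exactly 3 works: 3 values at 94 and 12 at 91 total 1374.

3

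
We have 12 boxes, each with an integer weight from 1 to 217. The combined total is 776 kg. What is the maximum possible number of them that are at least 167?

If k of the values are ≥ 167, the total is ≥ 167k + 1(12 − k).
Setting 167k + 1(12 − k) ≤ 776 gives 166k ≤ 764, so k ≤ 4.
k = 4 is achieved by 4 values at 167 and 8 at 1, total 676; add 100 to one value (staying below 167) to reach 776.

4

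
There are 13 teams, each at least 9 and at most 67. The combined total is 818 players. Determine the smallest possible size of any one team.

14

Minimizing one value means maximizing the remaining 12.
The other 12 contribute at most 12 × 67 = 804, leaving at least 818 − 804 = 14.
Since 14 ≥ 9, this is achievable: one at 14 and 12 at 67.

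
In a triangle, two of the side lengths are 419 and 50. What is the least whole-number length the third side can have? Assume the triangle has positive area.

The third side must exceed |419 − 50| = 369.
The smallest integer above 369 is 370.

370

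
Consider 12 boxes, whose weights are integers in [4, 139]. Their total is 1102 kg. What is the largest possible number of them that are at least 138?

7

Suppose k of them are at least 138. Those contribute at least 138 each and the other 12 − k at least 4 each.
So the total is at least 138k + 4(12 − k) = 48 + 134k. This must be ≤ 1102, giving k ≤ 7.
k = 7 is achieved by 7 values at 138 and 5 at 4, total 986; add 116 to one value (staying below 138) to reach 1102.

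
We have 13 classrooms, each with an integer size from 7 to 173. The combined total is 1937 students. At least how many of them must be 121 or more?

Each value short of 121 is at most 120, costing at least 173 − 120 = 53 against the maximum total of 2249.
We can afford to lose at most 2249 − 1937 = 312, so at most ⌊312/53⌋ = 5 fall short, and at least 8 are ≥ 121.
Exactly 8 works: 8 values at 173 and 5 at 120 total 1984; lower one of the high values by 47 (still ≥ 121) to hit 1937.

8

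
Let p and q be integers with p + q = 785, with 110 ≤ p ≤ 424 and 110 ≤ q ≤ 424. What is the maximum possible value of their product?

154056

pq = p(785 − p) is maximized when p is as near 785/2 as the bounds allow.
Taking p = 392 and q = 393 (both in [110, 424]) gives pq = 154056.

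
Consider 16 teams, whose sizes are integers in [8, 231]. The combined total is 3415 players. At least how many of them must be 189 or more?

10

Suppose at most 16 − j of them reach 189; then j values are ≤ 188 and the rest ≤ 231.
The total is then ≤ 188·j + 231·(16 − j) = 3696 − 43j. For this to be ≥ 3415 we need j ≤ 6, so at least 16 − 6 = 10 must reach 189.
Exactly 10 works: 10 values at 231 and 6 at 188 total 3438; lower one of the high values by 23 (still ≥ 189) to hit 3415.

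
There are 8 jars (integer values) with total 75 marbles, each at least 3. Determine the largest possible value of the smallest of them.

The average is 75/8 < 10, so some value is ≤ 9.
Taking 5 copies of 9 and 3 copies of 10 gives exactly 75, so 9 is attained.

9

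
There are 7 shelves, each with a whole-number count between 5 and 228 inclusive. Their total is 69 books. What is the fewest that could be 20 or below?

Each value above 20 is at least 21, contributing at least 21 − 5 = 16 above the floor 5.
The sum exceeds the floor total 35 by 34, so at most ⌊34/16⌋ = 2 exceed 20, and at least 5 are ≤ 20.
Exactly 5 works: 5 values at 5 and 2 at 21 total 67; raise one of the low values by 2 (still ≤ 20) to hit 69.

5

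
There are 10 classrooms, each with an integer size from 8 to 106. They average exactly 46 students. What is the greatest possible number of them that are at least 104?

3

The total is 10 × 46 = 460.
If k of the values are ≥ 104, the total is ≥ 104k + 8(10 − k).
Setting 104k + 8(10 − k) ≤ 460 gives 96k ≤ 380, so k ≤ 3.
k = 3 is achieved by 3 values at 104 and 7 at 8, total 368; add 92 to one value (staying below 104) to reach 460.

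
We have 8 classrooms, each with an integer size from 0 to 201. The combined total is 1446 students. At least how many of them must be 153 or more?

Suppose at most 8 − j of them reach 153; then j values are ≤ 152 and the rest ≤ 201.
The total is then ≤ 152·j + 201·(8 − j) = 1608 − 49j. For this to be ≥ 1446 we need j ≤ 3, so at least 8 − 3 = 5 must reach 153.
Exactly 5 works: 5 values at 201 and 3 at 152 total 1461; lower one of the high values by 15 (still ≥ 153) to hit 1446.

5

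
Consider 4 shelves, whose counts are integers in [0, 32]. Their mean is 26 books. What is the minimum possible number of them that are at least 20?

The total is 4 × 26 = 104.
If only k of them are at least 20, the other 4 − k are at most 19, so the total is at most k·32 + (4 − k)·19.
This must reach 104, so k·32 + (4 − k)·19 ≥ 104, giving k ≥ 3.
Exactly 3 works: 3 values at 32 and 1 at 19 total 115; lower one of the high values by 11 (still ≥ 20) to hit 104.

3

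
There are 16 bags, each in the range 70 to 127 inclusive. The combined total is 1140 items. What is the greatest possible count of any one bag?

To make one bag as large as possible, make the other 15 as small as possible.
The other 15 contribute at least 15 × 70 = 1050, leaving at most 1140 − 1050 = 90.
Since 90 ≤ 127, this is achievable: one at 90 and 15 at 70.

90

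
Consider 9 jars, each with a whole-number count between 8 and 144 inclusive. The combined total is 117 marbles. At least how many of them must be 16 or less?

If only k of them are at most 16, the other 9 − k are at least 17, so the total is at least (9 − k)·17 + k·8.
This is ≤ 117, so (9 − k)·17 + 8k ≤ 117, which gives k ≥ 4.
Exactly 4 works: 4 values at 8 and 5 at 17 total 117.

4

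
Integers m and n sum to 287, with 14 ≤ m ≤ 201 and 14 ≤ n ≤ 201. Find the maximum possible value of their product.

mn = m(287 − m) is maximized when m is as near 287/2 as the bounds allow.
Taking m = 143 and n = 144 (both in [14, 201]) gives mn = 20592.

20592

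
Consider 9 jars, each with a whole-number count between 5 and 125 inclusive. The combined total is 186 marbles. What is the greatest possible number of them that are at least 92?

1

With k values at 92 or above and the rest at least 5, the sum is at least 45 + 87k.
Since the sum is 186, we need 87k ≤ 141, i.e. k ≤ 1.
k = 1 is achieved by 1 value at 92 and 8 at 5, total 132; add 54 to one value (staying below 92) to reach 186.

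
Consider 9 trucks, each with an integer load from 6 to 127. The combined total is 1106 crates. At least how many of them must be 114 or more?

Each value short of 114 is at most 113, costing at least 127 − 113 = 14 against the maximum total of 1143.
We can afford to lose at most 1143 − 1106 = 37, so at most ⌊37/14⌋ = 2 fall short, and at least 7 are ≥ 114.
Exactly 7 works: 7 values at 127 and 2 at 113 total 1115; lower one of the high values by 9 (still ≥ 114) to hit 1106.

7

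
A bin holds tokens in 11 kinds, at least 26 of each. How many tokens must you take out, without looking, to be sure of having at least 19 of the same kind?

You could draw 18 of every kind without reaching 19 of any — 198 in all.
One more forces 19 of some kind, so 198 + 1 = 199.

199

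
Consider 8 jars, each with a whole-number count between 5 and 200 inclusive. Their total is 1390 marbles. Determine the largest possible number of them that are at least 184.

With k values at 184 or above and the rest at least 5, the sum is at least 40 + 179k.
Since the sum is 1390, we need 179k ≤ 1350, i.e. k ≤ 7.
k = 7 is achieved by 7 values at 184 and 1 at 5, total 1293; add 97 to one value (staying below 184) to reach 1390.

7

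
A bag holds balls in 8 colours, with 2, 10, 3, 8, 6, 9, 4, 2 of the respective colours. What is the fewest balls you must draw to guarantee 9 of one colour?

42

In the worst case you take as many as possible of each colour without reaching 9: 2 + 8 + 3 + 8 + 6 + 8 + 4 + 2 = 41.
The next one must give 9 of some colour, so 41 + 1 = 42.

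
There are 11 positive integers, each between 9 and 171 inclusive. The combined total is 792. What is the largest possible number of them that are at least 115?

With k values at 115 or above and the rest at least 9, the sum is at least 99 + 106k.
Since the sum is 792, we need 106k ≤ 693, i.e. k ≤ 6.
k = 6 is achieved by 6 values at 115 and 5 at 9, total 735; add 57 to one value (staying below 115) to reach 792.

6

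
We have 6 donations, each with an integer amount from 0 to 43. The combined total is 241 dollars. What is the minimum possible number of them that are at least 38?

Each value short of 38 is at most 37, costing at least 43 − 37 = 6 against the maximum total of 258.
We can afford to lose at most 258 − 241 = 17, so at most ⌊17/6⌋ = 2 fall short, and at least 4 are ≥ 38.
Exactly 4 works: 4 values at 43 and 2 at 37 total 246; lower one of the high values by 5 (still ≥ 38) to hit 241.

4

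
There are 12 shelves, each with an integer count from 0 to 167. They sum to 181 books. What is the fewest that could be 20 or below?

4

Each value above 20 is at least 21, contributing at least 21 − 0 = 21 above the floor 0.
The sum exceeds the floor total 0 by 181, so at most ⌊181/21⌋ = 8 exceed 20, and at least 4 are ≤ 20.
Exactly 4 works: 4 values at 0 and 8 at 21 total 168; raise one of the low values by 13 (still ≤ 20) to hit 181.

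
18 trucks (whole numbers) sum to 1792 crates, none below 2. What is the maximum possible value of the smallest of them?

99

The 18 values sum to 1792, so their minimum is at most ⌊1792/18⌋ = 99.
Taking 8 copies of 99 and 10 copies of 100 gives exactly 1792, so 99 is attained.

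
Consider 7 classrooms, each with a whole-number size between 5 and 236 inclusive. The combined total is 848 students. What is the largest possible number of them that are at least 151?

5

With k values at 151 or above and the rest at least 5, the sum is at least 35 + 146k.
Since the sum is 848, we need 146k ≤ 813, i.e. k ≤ 5.
k = 5 is achieved by 5 values at 151 and 2 at 5, total 765; add 83 to one value (staying below 151) to reach 848.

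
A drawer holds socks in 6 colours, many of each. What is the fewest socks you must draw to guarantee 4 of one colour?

19

In the worst case you draw 3 of each of the 6 colours: 6 × 3 = 18.
One more forces 4 of some colour, so 18 + 1 = 19.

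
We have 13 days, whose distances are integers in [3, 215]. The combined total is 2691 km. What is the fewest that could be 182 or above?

If only k of them are at least 182, the other 13 − k are at most 181, so the total is at most k·215 + (13 − k)·181.
This must reach 2691, so k·215 + (13 − k)·181 ≥ 2691, giving k ≥ 10.
Exactly 10 works: 10 values at 215 and 3 at 181 total 2693; lower one of the high values by 2 (still ≥ 182) to hit 2691.

10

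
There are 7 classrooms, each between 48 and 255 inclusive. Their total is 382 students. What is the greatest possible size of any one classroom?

94

To make one classroom as large as possible, make the other 6 as small as possible.
The other 6 contribute at least 6 × 48 = 288, leaving at most 382 − 288 = 94.
Since 94 ≤ 255, this is achievable: one at 94 and 6 at 48.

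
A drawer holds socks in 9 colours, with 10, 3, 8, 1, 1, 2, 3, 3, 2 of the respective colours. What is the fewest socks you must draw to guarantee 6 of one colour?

In the worst case you take as many as possible of each colour without reaching 6: 5 + 3 + 5 + 1 + 1 + 2 + 3 + 3 + 2 = 25.
The next one must give 6 of some colour, so 25 + 1 = 26.

26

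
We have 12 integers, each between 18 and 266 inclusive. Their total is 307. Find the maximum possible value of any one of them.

To make one integer as large as possible, make the other 11 as small as possible.
The other 11 contribute at least 11 × 18 = 198, leaving at most 307 − 198 = 109.
Since 109 ≤ 266, this is achievable: one at 109 and 11 at 18.

109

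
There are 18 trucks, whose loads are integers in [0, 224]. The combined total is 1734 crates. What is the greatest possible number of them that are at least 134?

If k of the values are ≥ 134, the total is ≥ 134k + 0(18 − k).
Setting 134k + 0(18 − k) ≤ 1734 gives 134k ≤ 1734, so k ≤ 12.
k = 12 is achieved by 12 values at 134 and 6 at 0, total 1608; add 126 to one value (staying below 134) to reach 1734.

12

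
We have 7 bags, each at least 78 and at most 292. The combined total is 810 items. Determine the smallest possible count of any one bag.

Minimizing one value means maximizing the remaining 6.
The other 6 can take up 6 × 292 = 1752 ≥ 810 − 78, so one bag can sit at its floor of 78.
Achievable: one at 78 and the other 6 totalling 732, which fits since 6 × 78 ≤ 732 ≤ 6 × 292.

78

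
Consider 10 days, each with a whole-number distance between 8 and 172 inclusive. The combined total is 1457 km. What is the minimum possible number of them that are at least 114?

Each value short of 114 is at most 113, costing at least 172 − 113 = 59 against the maximum total of 1720.
We can afford to lose at most 1720 − 1457 = 263, so at most ⌊263/59⌋ = 4 fall short, and at least 6 are ≥ 114.
Exactly 6 works: 6 values at 172 and 4 at 113 total 1484; lower one of the high values by 27 (still ≥ 114) to hit 1457.

6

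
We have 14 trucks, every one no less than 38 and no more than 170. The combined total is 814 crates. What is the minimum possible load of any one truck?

38

Minimizing one value means maximizing the remaining 13.
The other 13 can take up 13 × 170 = 2210 ≥ 814 − 38, so one truck can sit at its floor of 38.
Achievable: one at 38 and the other 13 totalling 776, which fits since 13 × 38 ≤ 776 ≤ 13 × 170.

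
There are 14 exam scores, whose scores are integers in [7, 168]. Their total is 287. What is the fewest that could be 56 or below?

11

If only k of them are at most 56, the other 14 − k are at least 57, so the total is at least (14 − k)·57 + k·7.
This is ≤ 287, so (14 − k)·57 + 7k ≤ 287, which gives k ≥ 11.
Exactly 11 works: 11 values at 7 and 3 at 57 total 248; raise one of the low values by 39 (still ≤ 56) to hit 287.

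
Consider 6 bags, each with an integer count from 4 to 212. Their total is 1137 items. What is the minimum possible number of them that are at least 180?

2

Suppose at most 6 − j of them reach 180; then j values are ≤ 179 and the rest ≤ 212.
The total is then ≤ 179·j + 212·(6 − j) = 1272 − 33j. For this to be ≥ 1137 we need j ≤ 4, so at least 6 − 4 = 2 must reach 180.
Exactly 2 works: 2 values at 212 and 4 at 179 total 1140; lower one of the high values by 3 (still ≥ 180) to hit 1137.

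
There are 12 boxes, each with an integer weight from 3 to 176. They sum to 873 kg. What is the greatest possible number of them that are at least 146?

5

If k of the values are ≥ 146, the total is ≥ 146k + 3(12 − k).
Setting 146k + 3(12 − k) ≤ 873 gives 143k ≤ 837, so k ≤ 5.
k = 5 is achieved by 5 values at 146 and 7 at 3, total 751; add 122 to one value (staying below 146) to reach 873.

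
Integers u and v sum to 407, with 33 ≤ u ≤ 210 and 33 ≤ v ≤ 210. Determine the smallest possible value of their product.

41370

Since u + v is fixed, pushing one of them to its bound minimizes the product.
The extreme feasible split is u = 197, v = 210, giving uv = 41370.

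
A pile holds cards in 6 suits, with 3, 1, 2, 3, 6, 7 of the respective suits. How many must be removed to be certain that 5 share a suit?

18

In the worst case you take as many as possible of each suit without reaching 5: 3 + 1 + 2 + 3 + 4 + 4 = 17.
The next one must give 5 of some suit, so 17 + 1 = 18.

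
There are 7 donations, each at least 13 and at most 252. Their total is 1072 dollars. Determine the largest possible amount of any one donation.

To make one donation as large as possible, make the other 6 as small as possible.
The other 6 contribute at least 6 × 13 = 78, leaving at most 1072 − 78 = 994.
But each donation is capped at 252, so the maximum is 252.
Achievable: one at 252 and the other 6 totalling 820, which fits since 6 × 13 ≤ 820 ≤ 6 × 252.

252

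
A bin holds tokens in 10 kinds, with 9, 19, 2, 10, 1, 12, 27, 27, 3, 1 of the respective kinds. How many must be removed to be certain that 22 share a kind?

100

In the worst case you take as many as possible of each kind without reaching 22: 9 + 19 + 2 + 10 + 1 + 12 + 21 + 21 + 3 + 1 = 99.
The next one must give 22 of some kind, so 99 + 1 = 100.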